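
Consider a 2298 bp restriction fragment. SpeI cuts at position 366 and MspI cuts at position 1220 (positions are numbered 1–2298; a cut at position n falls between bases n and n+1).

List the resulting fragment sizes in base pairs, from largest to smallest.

Combined cut positions (sorted): 366, 1220.
Linear molecule, 2 cuts → 3 fragments:
  366 − 0 = 366 bp
  1220 − 366 = 854 bp
  2298 − 1220 = 1078 bp
Sorted largest to smallest: 1078, 854, 366 bp.

1078, 854, 366 bp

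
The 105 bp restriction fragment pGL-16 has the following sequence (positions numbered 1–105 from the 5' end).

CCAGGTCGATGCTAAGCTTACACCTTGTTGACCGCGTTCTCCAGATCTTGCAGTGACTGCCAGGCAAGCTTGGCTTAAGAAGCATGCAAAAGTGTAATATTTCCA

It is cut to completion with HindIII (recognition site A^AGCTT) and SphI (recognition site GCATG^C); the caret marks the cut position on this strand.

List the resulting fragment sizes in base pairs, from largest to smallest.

HindIII sites (AAGCTT) start at positions 14, 66.
HindIII cuts after the first base of each site, so after positions 14, 66.
The SphI site (GCATGC) starts at position 82.
SphI cuts after base 5 of each site (before the last base), so after position 86.
Combined cut positions: 14, 66, 86.
Linear molecule, 3 cuts → 4 fragments:
  1–14 → 14 bp
  15–66 → 52 bp
  67–86 → 20 bp
  87–105 → 19 bp
Sorted largest to smallest: 52, 20, 19, 14 bp.

52, 20, 19, 14 bp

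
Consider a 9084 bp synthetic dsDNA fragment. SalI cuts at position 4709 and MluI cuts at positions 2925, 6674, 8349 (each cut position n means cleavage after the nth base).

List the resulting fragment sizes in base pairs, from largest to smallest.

2925, 1965, 1784, 1675, 735 bp

Combined cut positions (sorted): 2925, 4709, 6674, 8349.
Linear molecule, 4 cuts → 5 fragments:
  2925 − 0 = 2925 bp
  4709 − 2925 = 1784 bp
  6674 − 4709 = 1965 bp
  8349 − 6674 = 1675 bp
  9084 − 8349 = 735 bp
Sorted largest to smallest: 2925, 1965, 1784, 1675, 735 bp.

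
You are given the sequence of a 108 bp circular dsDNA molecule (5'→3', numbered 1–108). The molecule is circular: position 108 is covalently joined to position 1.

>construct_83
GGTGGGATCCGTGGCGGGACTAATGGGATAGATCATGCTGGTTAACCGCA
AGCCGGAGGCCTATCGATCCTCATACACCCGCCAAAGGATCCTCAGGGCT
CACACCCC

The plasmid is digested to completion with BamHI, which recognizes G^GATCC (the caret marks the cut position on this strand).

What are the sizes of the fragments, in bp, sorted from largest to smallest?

82, 26 bp

BamHI sites (GGATCC) start at positions 5, 87.
BamHI cuts after the first base of each site, so after positions 5, 87.
Circular molecule, 2 cuts → 2 fragments:
  6–87 → 82 bp
  88–108 then 1–5 → 21 + 5 = 26 bp
Sorted largest to smallest: 82, 26 bp.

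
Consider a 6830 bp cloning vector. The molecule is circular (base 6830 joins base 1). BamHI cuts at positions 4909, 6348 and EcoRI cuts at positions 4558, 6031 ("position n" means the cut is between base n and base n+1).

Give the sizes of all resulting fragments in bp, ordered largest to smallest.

5040, 1122, 351, 317 bp

Combined cut positions (sorted): 4558, 4909, 6031, 6348.
Circular molecule, 4 cuts → 4 fragments:
  4909 − 4558 = 351 bp
  6031 − 4909 = 1122 bp
  6348 − 6031 = 317 bp
  wrap: 6830 − 6348 + 4558 = 5040 bp
Sorted largest to smallest: 5040, 1122, 351, 317 bp.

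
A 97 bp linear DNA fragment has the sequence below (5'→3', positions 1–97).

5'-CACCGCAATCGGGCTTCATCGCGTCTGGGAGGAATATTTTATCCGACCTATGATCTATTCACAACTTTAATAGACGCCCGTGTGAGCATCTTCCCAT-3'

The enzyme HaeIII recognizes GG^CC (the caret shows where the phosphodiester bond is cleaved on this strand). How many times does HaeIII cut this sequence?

No occurrence of GGCC is present in the sequence.
HaeIII does not cut: 0 sites.

0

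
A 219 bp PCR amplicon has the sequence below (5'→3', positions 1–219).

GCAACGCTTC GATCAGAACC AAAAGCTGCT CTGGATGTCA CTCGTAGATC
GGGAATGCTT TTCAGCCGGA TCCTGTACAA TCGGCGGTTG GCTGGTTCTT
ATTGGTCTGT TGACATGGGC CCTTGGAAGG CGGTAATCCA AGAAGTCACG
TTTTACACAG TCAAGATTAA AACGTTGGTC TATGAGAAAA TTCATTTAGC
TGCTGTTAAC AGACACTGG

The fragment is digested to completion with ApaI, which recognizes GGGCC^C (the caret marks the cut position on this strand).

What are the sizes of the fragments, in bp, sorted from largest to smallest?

The ApaI site (GGGCCC) starts at position 117.
ApaI cuts after base 5 of each site (before the last base), so after position 121.
Linear molecule, 1 cut → 2 fragments:
  1–121 → 121 bp
  122–219 → 98 bp
Sorted largest to smallest: 121, 98 bp.

121, 98 bp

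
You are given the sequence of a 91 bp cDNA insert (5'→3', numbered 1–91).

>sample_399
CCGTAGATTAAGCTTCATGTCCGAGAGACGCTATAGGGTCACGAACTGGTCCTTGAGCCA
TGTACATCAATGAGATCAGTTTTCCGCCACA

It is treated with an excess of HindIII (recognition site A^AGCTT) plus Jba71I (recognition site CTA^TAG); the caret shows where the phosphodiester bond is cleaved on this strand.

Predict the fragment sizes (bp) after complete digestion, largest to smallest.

The HindIII site (AAGCTT) starts at position 10.
HindIII cuts after the first base of each site, so after position 10.
The Jba71I site (CTATAG) starts at position 31.
Jba71I cuts after base 3 of each site, so after position 33.
Combined cut positions: 10, 33.
Linear molecule, 2 cuts → 3 fragments:
  1–10 → 10 bp
  11–33 → 23 bp
  34–91 → 58 bp
Sorted largest to smallest: 58, 23, 10 bp.

58, 23, 10 bp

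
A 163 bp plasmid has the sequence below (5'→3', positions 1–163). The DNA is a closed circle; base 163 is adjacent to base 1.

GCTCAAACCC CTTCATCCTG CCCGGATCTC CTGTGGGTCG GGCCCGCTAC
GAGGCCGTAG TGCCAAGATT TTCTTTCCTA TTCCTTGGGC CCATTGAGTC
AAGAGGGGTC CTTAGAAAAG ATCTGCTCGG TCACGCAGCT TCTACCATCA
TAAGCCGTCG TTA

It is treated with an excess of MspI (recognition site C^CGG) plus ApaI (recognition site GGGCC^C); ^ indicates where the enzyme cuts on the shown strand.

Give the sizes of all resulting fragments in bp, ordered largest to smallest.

The MspI site (CCGG) starts at position 22.
MspI cuts after the first base of each site, so after position 22.
ApaI sites (GGGCCC) start at positions 40, 87.
ApaI cuts after base 5 of each site (before the last base), so after positions 44, 91.
Combined cut positions: 22, 44, 91.
Circular molecule, 3 cuts → 3 fragments:
  23–44 → 22 bp
  45–91 → 47 bp
  92–163 then 1–22 → 72 + 22 = 94 bp
Sorted largest to smallest: 94, 47, 22 bp.

94, 47, 22 bp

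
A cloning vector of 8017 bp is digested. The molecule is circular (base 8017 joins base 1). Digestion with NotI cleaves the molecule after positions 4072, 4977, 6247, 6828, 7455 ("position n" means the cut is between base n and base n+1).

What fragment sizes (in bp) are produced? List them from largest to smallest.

Circular molecule, 5 cuts → 5 fragments:
  4977 − 4072 = 905 bp
  6247 − 4977 = 1270 bp
  6828 − 6247 = 581 bp
  7455 − 6828 = 627 bp
  wrap: 8017 − 7455 + 4072 = 4634 bp
Sorted largest to smallest: 4634, 1270, 905, 627, 581 bp.

4634, 1270, 905, 627, 581 bp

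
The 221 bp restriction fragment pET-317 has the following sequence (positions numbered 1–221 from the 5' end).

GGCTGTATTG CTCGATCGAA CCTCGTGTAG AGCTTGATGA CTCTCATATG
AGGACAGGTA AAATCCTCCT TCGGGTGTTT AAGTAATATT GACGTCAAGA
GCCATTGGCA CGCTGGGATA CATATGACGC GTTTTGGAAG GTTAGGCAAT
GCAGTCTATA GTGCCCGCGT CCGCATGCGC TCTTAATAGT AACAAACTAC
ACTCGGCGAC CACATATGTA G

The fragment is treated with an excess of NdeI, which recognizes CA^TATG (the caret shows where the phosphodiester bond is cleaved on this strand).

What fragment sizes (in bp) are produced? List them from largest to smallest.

NdeI sites (CATATG) start at positions 45, 121, 213.
NdeI cuts after base 2 of each site, so after positions 46, 122, 214.
Linear molecule, 3 cuts → 4 fragments:
  1–46 → 46 bp
  47–122 → 76 bp
  123–214 → 92 bp
  215–221 → 7 bp
Sorted largest to smallest: 92, 76, 46, 7 bp.

92, 76, 46, 7 bp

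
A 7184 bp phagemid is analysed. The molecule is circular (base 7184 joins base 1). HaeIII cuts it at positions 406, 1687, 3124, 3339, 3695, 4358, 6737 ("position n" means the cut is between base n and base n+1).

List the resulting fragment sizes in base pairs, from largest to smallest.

Circular molecule, 7 cuts → 7 fragments:
  1687 − 406 = 1281 bp
  3124 − 1687 = 1437 bp
  3339 − 3124 = 215 bp
  3695 − 3339 = 356 bp
  4358 − 3695 = 663 bp
  6737 − 4358 = 2379 bp
  wrap: 7184 − 6737 + 406 = 853 bp
Sorted largest to smallest: 2379, 1437, 1281, 853, 663, 356, 215 bp.

2379, 1437, 1281, 853, 663, 356, 215 bp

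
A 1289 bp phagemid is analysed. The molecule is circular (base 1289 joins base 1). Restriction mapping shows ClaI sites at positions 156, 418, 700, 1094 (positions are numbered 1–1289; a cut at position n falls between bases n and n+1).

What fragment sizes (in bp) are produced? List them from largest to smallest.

394, 351, 282, 262 bp

Circular molecule, 4 cuts → 4 fragments:
  418 − 156 = 262 bp
  700 − 418 = 282 bp
  1094 − 700 = 394 bp
  wrap: 1289 − 1094 + 156 = 351 bp
Sorted largest to smallest: 394, 351, 282, 262 bp.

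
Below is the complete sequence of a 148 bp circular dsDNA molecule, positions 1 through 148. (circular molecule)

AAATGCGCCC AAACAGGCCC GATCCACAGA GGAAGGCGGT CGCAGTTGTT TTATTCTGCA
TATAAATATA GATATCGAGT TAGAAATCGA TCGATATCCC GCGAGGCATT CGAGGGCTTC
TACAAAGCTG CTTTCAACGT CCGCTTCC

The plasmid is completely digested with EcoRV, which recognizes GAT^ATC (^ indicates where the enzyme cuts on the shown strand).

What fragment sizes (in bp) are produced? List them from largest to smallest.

EcoRV sites (GATATC) start at positions 71, 93.
EcoRV cuts after base 3 of each site, so after positions 73, 95.
Circular molecule, 2 cuts → 2 fragments:
  74–95 → 22 bp
  96–148 then 1–73 → 53 + 73 = 126 bp
Sorted largest to smallest: 126, 22 bp.

126, 22 bp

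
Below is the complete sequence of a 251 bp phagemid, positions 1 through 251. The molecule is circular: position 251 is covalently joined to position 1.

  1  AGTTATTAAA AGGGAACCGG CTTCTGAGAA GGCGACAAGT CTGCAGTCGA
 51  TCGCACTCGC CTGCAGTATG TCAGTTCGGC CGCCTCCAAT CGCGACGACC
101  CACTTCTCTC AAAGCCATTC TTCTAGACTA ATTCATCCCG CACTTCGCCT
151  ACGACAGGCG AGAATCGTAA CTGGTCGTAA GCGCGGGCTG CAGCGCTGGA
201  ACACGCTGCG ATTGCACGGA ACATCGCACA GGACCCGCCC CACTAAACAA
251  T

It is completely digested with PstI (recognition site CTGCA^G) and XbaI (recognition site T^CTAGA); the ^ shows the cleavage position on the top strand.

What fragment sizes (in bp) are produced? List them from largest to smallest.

104, 70, 57, 20 bp

PstI sites (CTGCAG) start at positions 41, 61, 188.
PstI cuts after base 5 of each site (before the last base), so after positions 45, 65, 192.
The XbaI site (TCTAGA) starts at position 122.
XbaI cuts after the first base of each site, so after position 122.
Combined cut positions: 45, 65, 122, 192.
Circular molecule, 4 cuts → 4 fragments:
  46–65 → 20 bp
  66–122 → 57 bp
  123–192 → 70 bp
  193–251 then 1–45 → 59 + 45 = 104 bp
Sorted largest to smallest: 104, 70, 57, 20 bp.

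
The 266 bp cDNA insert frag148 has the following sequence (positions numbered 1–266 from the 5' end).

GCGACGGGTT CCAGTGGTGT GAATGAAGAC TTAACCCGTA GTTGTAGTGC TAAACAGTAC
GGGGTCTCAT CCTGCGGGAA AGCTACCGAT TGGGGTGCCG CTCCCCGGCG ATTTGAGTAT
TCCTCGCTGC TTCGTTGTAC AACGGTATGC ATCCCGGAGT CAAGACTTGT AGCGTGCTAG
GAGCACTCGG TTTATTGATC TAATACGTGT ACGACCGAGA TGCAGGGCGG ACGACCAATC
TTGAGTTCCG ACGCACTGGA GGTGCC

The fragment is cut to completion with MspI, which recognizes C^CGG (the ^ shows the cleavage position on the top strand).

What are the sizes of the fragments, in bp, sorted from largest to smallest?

112, 105, 49 bp

MspI sites (CCGG) start at positions 105, 154.
MspI cuts after the first base of each site, so after positions 105, 154.
Linear molecule, 2 cuts → 3 fragments:
  1–105 → 105 bp
  106–154 → 49 bp
  155–266 → 112 bp
Sorted largest to smallest: 112, 105, 49 bp.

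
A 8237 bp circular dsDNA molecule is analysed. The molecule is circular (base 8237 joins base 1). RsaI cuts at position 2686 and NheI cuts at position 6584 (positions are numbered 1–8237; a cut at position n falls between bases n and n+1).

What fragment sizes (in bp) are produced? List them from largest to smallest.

Combined cut positions (sorted): 2686, 6584.
Circular molecule, 2 cuts → 2 fragments:
  6584 − 2686 = 3898 bp
  wrap: 8237 − 6584 + 2686 = 4339 bp
Sorted largest to smallest: 4339, 3898 bp.

4339, 3898 bp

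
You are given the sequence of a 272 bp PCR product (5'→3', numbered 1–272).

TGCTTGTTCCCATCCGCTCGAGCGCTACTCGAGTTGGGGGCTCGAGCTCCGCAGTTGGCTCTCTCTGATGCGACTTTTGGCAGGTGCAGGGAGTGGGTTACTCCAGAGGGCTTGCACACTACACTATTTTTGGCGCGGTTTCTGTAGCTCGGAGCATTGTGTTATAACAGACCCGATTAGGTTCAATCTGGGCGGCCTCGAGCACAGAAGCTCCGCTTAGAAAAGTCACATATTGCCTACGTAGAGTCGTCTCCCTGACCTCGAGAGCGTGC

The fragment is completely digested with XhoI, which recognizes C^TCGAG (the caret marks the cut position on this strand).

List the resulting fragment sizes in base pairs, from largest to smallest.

156, 63, 17, 13, 12, 11 bp

XhoI sites (CTCGAG) start at positions 17, 28, 41, 197, 260.
XhoI cuts after the first base of each site, so after positions 17, 28, 41, 197, 260.
Linear molecule, 5 cuts → 6 fragments:
  1–17 → 17 bp
  18–28 → 11 bp
  29–41 → 13 bp
  42–197 → 156 bp
  198–260 → 63 bp
  261–272 → 12 bp
Sorted largest to smallest: 156, 63, 17, 13, 12, 11 bp.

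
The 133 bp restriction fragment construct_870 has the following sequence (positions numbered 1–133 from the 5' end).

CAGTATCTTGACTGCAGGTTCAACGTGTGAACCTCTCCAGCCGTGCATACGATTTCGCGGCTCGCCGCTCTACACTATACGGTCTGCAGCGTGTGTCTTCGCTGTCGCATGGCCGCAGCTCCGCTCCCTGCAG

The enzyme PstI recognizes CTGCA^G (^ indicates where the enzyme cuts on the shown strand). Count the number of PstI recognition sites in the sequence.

CTGCAG occurs starting at positions 12, 84, 128.
PstI cuts at 3 sites.

3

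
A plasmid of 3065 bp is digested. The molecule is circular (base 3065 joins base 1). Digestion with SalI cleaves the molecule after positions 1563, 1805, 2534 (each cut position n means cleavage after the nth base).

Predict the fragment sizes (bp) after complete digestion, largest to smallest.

2094, 729, 242 bp

Circular molecule, 3 cuts → 3 fragments:
  1805 − 1563 = 242 bp
  2534 − 1805 = 729 bp
  wrap: 3065 − 2534 + 1563 = 2094 bp
Sorted largest to smallest: 2094, 729, 242 bp.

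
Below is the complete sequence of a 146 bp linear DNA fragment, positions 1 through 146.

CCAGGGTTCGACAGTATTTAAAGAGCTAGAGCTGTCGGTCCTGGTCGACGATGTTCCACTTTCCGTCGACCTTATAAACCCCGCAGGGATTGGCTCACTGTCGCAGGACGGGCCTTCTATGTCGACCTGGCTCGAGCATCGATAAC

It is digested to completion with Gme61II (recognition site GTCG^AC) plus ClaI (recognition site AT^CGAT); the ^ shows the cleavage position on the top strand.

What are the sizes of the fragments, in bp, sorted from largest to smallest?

Gme61II sites (GTCGAC) start at positions 44, 65, 121.
Gme61II cuts after base 4 of each site, so after positions 47, 68, 124.
The ClaI site (ATCGAT) starts at position 138.
ClaI cuts after base 2 of each site, so after position 139.
Combined cut positions: 47, 68, 124, 139.
Linear molecule, 4 cuts → 5 fragments:
  1–47 → 47 bp
  48–68 → 21 bp
  69–124 → 56 bp
  125–139 → 15 bp
  140–146 → 7 bp
Sorted largest to smallest: 56, 47, 21, 15, 7 bp.

56, 47, 21, 15, 7 bp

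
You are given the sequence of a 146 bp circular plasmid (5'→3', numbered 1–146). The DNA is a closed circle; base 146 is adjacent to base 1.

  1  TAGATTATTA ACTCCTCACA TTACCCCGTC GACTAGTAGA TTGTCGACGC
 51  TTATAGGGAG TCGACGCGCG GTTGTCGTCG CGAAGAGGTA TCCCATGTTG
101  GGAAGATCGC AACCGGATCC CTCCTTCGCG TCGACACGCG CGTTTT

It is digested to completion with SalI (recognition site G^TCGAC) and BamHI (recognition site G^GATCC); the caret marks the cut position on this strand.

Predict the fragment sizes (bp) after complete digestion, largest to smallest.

55, 44, 17, 15, 15 bp

SalI sites (GTCGAC) start at positions 28, 43, 60, 130.
SalI cuts after the first base of each site, so after positions 28, 43, 60, 130.
The BamHI site (GGATCC) starts at position 115.
BamHI cuts after the first base of each site, so after position 115.
Combined cut positions: 28, 43, 60, 115, 130.
Circular molecule, 5 cuts → 5 fragments:
  29–43 → 15 bp
  44–60 → 17 bp
  61–115 → 55 bp
  116–130 → 15 bp
  131–146 then 1–28 → 16 + 28 = 44 bp
Sorted largest to smallest: 55, 44, 17, 15, 15 bp.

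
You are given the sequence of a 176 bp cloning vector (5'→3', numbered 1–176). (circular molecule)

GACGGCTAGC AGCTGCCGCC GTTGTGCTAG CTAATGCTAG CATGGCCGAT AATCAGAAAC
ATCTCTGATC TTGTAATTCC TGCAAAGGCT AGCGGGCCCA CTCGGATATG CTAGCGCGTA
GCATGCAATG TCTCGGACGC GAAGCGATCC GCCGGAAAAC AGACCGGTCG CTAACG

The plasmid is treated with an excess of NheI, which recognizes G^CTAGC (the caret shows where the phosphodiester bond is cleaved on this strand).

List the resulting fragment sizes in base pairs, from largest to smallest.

71, 52, 22, 21, 10 bp

NheI sites (GCTAGC) start at positions 5, 26, 36, 88, 110.
NheI cuts after the first base of each site, so after positions 5, 26, 36, 88, 110.
Circular molecule, 5 cuts → 5 fragments:
  6–26 → 21 bp
  27–36 → 10 bp
  37–88 → 52 bp
  89–110 → 22 bp
  111–176 then 1–5 → 66 + 5 = 71 bp
Sorted largest to smallest: 71, 52, 22, 21, 10 bp.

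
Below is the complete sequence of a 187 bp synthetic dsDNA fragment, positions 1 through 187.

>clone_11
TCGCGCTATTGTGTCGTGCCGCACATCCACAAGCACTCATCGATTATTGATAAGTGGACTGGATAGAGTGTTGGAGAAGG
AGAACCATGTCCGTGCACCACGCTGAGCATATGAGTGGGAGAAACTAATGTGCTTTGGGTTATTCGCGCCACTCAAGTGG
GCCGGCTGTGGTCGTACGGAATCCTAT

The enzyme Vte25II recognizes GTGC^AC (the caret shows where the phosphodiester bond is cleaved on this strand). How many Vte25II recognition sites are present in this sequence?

1

GTGCAC occurs starting at position 93.
Vte25II cuts at 1 site.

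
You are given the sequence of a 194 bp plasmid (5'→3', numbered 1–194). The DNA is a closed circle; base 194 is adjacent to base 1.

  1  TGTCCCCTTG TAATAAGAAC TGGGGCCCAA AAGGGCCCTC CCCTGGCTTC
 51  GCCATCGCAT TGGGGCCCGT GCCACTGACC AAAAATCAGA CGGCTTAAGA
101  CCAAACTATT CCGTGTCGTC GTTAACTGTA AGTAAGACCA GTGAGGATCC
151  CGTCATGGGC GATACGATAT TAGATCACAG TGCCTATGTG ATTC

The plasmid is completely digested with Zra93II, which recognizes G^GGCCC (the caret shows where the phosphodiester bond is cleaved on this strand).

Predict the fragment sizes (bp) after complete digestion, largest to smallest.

Zra93II sites (GGGCCC) start at positions 23, 33, 63.
Zra93II cuts after the first base of each site, so after positions 23, 33, 63.
Circular molecule, 3 cuts → 3 fragments:
  24–33 → 10 bp
  34–63 → 30 bp
  64–194 then 1–23 → 131 + 23 = 154 bp
Sorted largest to smallest: 154, 30, 10 bp.

154, 30, 10 bp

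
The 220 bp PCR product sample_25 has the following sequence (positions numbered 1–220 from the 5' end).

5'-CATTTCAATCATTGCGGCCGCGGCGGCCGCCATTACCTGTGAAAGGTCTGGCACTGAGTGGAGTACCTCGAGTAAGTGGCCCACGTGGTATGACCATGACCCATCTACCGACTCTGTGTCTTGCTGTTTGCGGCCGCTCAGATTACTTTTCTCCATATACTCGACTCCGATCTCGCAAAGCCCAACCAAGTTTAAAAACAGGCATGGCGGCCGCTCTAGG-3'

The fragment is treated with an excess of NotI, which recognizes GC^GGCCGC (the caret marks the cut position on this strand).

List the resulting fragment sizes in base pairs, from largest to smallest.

107, 77, 15, 12, 9 bp

NotI sites (GCGGCCGC) start at positions 14, 23, 130, 207.
NotI cuts after base 2 of each site, so after positions 15, 24, 131, 208.
Linear molecule, 4 cuts → 5 fragments:
  1–15 → 15 bp
  16–24 → 9 bp
  25–131 → 107 bp
  132–208 → 77 bp
  209–220 → 12 bp
Sorted largest to smallest: 107, 77, 15, 12, 9 bp.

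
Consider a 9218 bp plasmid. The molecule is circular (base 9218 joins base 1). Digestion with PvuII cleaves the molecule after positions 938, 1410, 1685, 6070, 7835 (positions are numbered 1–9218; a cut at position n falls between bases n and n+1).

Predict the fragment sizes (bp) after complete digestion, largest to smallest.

Circular molecule, 5 cuts → 5 fragments:
  1410 − 938 = 472 bp
  1685 − 1410 = 275 bp
  6070 − 1685 = 4385 bp
  7835 − 6070 = 1765 bp
  wrap: 9218 − 7835 + 938 = 2321 bp
Sorted largest to smallest: 4385, 2321, 1765, 472, 275 bp.

4385, 2321, 1765, 472, 275 bp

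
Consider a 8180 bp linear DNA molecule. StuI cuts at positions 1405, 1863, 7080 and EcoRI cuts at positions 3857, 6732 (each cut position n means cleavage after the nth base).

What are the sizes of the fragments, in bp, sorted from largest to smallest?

2875, 1994, 1405, 1100, 458, 348 bp

Combined cut positions (sorted): 1405, 1863, 3857, 6732, 7080.
Linear molecule, 5 cuts → 6 fragments:
  1405 − 0 = 1405 bp
  1863 − 1405 = 458 bp
  3857 − 1863 = 1994 bp
  6732 − 3857 = 2875 bp
  7080 − 6732 = 348 bp
  8180 − 7080 = 1100 bp
Sorted largest to smallest: 2875, 1994, 1405, 1100, 458, 348 bp.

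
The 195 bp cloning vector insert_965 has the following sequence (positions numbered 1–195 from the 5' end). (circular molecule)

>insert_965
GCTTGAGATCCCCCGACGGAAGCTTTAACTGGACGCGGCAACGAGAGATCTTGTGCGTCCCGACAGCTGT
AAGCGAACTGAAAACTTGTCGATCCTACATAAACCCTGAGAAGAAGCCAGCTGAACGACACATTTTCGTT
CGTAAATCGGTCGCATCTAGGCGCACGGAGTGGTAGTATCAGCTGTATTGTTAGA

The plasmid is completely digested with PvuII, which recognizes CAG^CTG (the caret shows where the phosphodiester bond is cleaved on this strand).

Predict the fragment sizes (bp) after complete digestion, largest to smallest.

PvuII sites (CAGCTG) start at positions 64, 118, 180.
PvuII cuts after base 3 of each site, so after positions 66, 120, 182.
Circular molecule, 3 cuts → 3 fragments:
  67–120 → 54 bp
  121–182 → 62 bp
  183–195 then 1–66 → 13 + 66 = 79 bp
Sorted largest to smallest: 79, 62, 54 bp.

79, 62, 54 bp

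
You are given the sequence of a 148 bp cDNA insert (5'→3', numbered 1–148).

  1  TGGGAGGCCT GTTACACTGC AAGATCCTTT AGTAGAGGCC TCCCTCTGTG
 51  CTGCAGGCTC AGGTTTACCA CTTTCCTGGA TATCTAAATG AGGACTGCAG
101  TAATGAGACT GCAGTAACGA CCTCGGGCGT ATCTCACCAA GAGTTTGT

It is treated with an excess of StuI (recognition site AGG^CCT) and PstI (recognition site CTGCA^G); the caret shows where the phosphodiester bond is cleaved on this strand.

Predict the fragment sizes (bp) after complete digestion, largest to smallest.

StuI sites (AGGCCT) start at positions 5, 36.
StuI cuts after base 3 of each site, so after positions 7, 38.
PstI sites (CTGCAG) start at positions 51, 95, 109.
PstI cuts after base 5 of each site (before the last base), so after positions 55, 99, 113.
Combined cut positions: 7, 38, 55, 99, 113.
Linear molecule, 5 cuts → 6 fragments:
  1–7 → 7 bp
  8–38 → 31 bp
  39–55 → 17 bp
  56–99 → 44 bp
  100–113 → 14 bp
  114–148 → 35 bp
Sorted largest to smallest: 44, 35, 31, 17, 14, 7 bp.

44, 35, 31, 17, 14, 7 bp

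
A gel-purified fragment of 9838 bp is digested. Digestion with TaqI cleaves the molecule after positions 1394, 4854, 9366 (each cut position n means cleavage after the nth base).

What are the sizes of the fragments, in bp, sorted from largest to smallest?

Linear molecule, 3 cuts → 4 fragments:
  1394 − 0 = 1394 bp
  4854 − 1394 = 3460 bp
  9366 − 4854 = 4512 bp
  9838 − 9366 = 472 bp
Sorted largest to smallest: 4512, 3460, 1394, 472 bp.

4512, 3460, 1394, 472 bp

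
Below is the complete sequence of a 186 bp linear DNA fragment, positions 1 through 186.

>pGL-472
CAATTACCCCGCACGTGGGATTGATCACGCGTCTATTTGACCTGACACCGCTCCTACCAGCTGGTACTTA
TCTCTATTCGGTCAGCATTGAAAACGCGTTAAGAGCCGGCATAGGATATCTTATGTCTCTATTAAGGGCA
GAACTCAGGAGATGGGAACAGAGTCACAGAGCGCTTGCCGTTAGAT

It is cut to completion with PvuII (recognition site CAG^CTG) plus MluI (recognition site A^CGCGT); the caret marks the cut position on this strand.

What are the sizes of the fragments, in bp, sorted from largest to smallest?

The PvuII site (CAGCTG) starts at position 58.
PvuII cuts after base 3 of each site, so after position 60.
MluI sites (ACGCGT) start at positions 27, 94.
MluI cuts after the first base of each site, so after positions 27, 94.
Combined cut positions: 27, 60, 94.
Linear molecule, 3 cuts → 4 fragments:
  1–27 → 27 bp
  28–60 → 33 bp
  61–94 → 34 bp
  95–186 → 92 bp
Sorted largest to smallest: 92, 34, 33, 27 bp.

92, 34, 33, 27 bp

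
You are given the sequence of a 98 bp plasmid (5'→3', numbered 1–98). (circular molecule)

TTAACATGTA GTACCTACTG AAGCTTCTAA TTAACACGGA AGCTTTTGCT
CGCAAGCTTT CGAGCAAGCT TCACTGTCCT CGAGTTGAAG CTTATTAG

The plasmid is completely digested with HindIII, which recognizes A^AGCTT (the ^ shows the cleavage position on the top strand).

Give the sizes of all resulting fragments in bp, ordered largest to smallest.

HindIII sites (AAGCTT) start at positions 21, 40, 54, 66, 88.
HindIII cuts after the first base of each site, so after positions 21, 40, 54, 66, 88.
Circular molecule, 5 cuts → 5 fragments:
  22–40 → 19 bp
  41–54 → 14 bp
  55–66 → 12 bp
  67–88 → 22 bp
  89–98 then 1–21 → 10 + 21 = 31 bp
Sorted largest to smallest: 31, 22, 19, 14, 12 bp.

31, 22, 19, 14, 12 bp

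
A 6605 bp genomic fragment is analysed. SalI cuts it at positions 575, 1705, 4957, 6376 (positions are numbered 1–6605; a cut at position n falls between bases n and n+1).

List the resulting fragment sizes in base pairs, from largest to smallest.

3252, 1419, 1130, 575, 229 bp

Linear molecule, 4 cuts → 5 fragments:
  575 − 0 = 575 bp
  1705 − 575 = 1130 bp
  4957 − 1705 = 3252 bp
  6376 − 4957 = 1419 bp
  6605 − 6376 = 229 bp
Sorted largest to smallest: 3252, 1419, 1130, 575, 229 bp.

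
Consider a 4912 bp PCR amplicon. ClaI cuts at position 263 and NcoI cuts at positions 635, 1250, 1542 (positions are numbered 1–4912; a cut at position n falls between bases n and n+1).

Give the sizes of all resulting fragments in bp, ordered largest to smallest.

3370, 615, 372, 292, 263 bp

Combined cut positions (sorted): 263, 635, 1250, 1542.
Linear molecule, 4 cuts → 5 fragments:
  263 − 0 = 263 bp
  635 − 263 = 372 bp
  1250 − 635 = 615 bp
  1542 − 1250 = 292 bp
  4912 − 1542 = 3370 bp
Sorted largest to smallest: 3370, 615, 372, 292, 263 bp.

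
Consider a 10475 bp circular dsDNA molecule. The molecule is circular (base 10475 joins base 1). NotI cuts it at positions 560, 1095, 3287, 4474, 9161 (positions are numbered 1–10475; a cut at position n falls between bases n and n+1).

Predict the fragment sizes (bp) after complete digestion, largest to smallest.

4687, 2192, 1874, 1187, 535 bp

Circular molecule, 5 cuts → 5 fragments:
  1095 − 560 = 535 bp
  3287 − 1095 = 2192 bp
  4474 − 3287 = 1187 bp
  9161 − 4474 = 4687 bp
  wrap: 10475 − 9161 + 560 = 1874 bp
Sorted largest to smallest: 4687, 2192, 1874, 1187, 535 bp.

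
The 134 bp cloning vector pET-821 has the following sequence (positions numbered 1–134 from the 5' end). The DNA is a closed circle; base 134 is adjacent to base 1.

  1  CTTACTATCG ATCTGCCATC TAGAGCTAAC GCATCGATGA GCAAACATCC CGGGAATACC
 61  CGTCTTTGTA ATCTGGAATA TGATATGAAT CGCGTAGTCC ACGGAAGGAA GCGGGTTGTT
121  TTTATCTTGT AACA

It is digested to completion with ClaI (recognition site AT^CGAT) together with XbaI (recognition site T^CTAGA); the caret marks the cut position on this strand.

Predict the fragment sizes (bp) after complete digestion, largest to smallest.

ClaI sites (ATCGAT) start at positions 7, 33.
ClaI cuts after base 2 of each site, so after positions 8, 34.
The XbaI site (TCTAGA) starts at position 19.
XbaI cuts after the first base of each site, so after position 19.
Combined cut positions: 8, 19, 34.
Circular molecule, 3 cuts → 3 fragments:
  9–19 → 11 bp
  20–34 → 15 bp
  35–134 then 1–8 → 100 + 8 = 108 bp
Sorted largest to smallest: 108, 15, 11 bp.

108, 15, 11 bp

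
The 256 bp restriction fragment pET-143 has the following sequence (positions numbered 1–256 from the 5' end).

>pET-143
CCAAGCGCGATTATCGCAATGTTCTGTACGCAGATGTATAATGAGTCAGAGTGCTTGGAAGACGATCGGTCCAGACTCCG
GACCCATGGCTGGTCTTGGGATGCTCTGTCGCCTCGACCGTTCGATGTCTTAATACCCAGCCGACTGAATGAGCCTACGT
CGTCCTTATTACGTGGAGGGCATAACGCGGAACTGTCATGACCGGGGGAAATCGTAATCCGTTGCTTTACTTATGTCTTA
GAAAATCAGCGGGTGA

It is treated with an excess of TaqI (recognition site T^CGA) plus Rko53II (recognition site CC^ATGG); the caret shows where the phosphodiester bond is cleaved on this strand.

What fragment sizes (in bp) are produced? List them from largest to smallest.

134, 85, 29, 8 bp

TaqI sites (TCGA) start at positions 114, 122.
TaqI cuts after the first base of each site, so after positions 114, 122.
The Rko53II site (CCATGG) starts at position 84.
Rko53II cuts after base 2 of each site, so after position 85.
Combined cut positions: 85, 114, 122.
Linear molecule, 3 cuts → 4 fragments:
  1–85 → 85 bp
  86–114 → 29 bp
  115–122 → 8 bp
  123–256 → 134 bp
Sorted largest to smallest: 134, 85, 29, 8 bp.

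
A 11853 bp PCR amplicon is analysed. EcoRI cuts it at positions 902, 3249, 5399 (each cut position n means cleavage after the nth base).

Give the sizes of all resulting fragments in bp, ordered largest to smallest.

6454, 2347, 2150, 902 bp

Linear molecule, 3 cuts → 4 fragments:
  902 − 0 = 902 bp
  3249 − 902 = 2347 bp
  5399 − 3249 = 2150 bp
  11853 − 5399 = 6454 bp
Sorted largest to smallest: 6454, 2347, 2150, 902 bp.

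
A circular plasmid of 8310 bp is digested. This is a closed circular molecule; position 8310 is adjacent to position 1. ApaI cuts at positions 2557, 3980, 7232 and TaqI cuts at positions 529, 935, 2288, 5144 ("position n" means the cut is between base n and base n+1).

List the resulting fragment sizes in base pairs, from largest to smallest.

2088, 1607, 1423, 1353, 1164, 406, 269 bp

Combined cut positions (sorted): 529, 935, 2288, 2557, 3980, 5144, 7232.
Circular molecule, 7 cuts → 7 fragments:
  935 − 529 = 406 bp
  2288 − 935 = 1353 bp
  2557 − 2288 = 269 bp
  3980 − 2557 = 1423 bp
  5144 − 3980 = 1164 bp
  7232 − 5144 = 2088 bp
  wrap: 8310 − 7232 + 529 = 1607 bp
Sorted largest to smallest: 2088, 1607, 1423, 1353, 1164, 406, 269 bp.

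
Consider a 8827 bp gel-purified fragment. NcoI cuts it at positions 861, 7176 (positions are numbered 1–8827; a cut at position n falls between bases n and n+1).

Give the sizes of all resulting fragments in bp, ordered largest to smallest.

6315, 1651, 861 bp

Linear molecule, 2 cuts → 3 fragments:
  861 − 0 = 861 bp
  7176 − 861 = 6315 bp
  8827 − 7176 = 1651 bp
Sorted largest to smallest: 6315, 1651, 861 bp.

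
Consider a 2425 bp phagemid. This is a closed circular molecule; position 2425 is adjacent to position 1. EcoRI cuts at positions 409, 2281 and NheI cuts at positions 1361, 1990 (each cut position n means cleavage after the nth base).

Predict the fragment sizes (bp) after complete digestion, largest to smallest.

952, 629, 553, 291 bp

Combined cut positions (sorted): 409, 1361, 1990, 2281.
Circular molecule, 4 cuts → 4 fragments:
  1361 − 409 = 952 bp
  1990 − 1361 = 629 bp
  2281 − 1990 = 291 bp
  wrap: 2425 − 2281 + 409 = 553 bp
Sorted largest to smallest: 952, 629, 553, 291 bp.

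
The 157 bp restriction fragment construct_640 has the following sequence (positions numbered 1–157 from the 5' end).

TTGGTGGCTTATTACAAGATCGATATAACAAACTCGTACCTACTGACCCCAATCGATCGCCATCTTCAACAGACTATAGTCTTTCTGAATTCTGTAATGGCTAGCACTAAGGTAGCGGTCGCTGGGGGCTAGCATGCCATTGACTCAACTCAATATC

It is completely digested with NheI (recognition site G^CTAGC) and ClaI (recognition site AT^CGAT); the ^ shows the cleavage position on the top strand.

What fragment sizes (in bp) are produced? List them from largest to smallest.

47, 33, 29, 28, 20 bp

NheI sites (GCTAGC) start at positions 100, 128.
NheI cuts after the first base of each site, so after positions 100, 128.
ClaI sites (ATCGAT) start at positions 19, 52.
ClaI cuts after base 2 of each site, so after positions 20, 53.
Combined cut positions: 20, 53, 100, 128.
Linear molecule, 4 cuts → 5 fragments:
  1–20 → 20 bp
  21–53 → 33 bp
  54–100 → 47 bp
  101–128 → 28 bp
  129–157 → 29 bp
Sorted largest to smallest: 47, 33, 29, 28, 20 bp.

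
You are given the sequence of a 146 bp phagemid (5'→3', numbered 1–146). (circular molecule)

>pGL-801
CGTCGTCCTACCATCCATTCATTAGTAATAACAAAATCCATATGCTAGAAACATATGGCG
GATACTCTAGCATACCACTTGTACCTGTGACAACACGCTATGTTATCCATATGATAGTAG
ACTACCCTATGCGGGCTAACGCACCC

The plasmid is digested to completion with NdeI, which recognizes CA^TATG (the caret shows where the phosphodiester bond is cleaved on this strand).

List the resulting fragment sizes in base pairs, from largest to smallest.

77, 56, 13 bp

NdeI sites (CATATG) start at positions 39, 52, 108.
NdeI cuts after base 2 of each site, so after positions 40, 53, 109.
Circular molecule, 3 cuts → 3 fragments:
  41–53 → 13 bp
  54–109 → 56 bp
  110–146 then 1–40 → 37 + 40 = 77 bp
Sorted largest to smallest: 77, 56, 13 bp.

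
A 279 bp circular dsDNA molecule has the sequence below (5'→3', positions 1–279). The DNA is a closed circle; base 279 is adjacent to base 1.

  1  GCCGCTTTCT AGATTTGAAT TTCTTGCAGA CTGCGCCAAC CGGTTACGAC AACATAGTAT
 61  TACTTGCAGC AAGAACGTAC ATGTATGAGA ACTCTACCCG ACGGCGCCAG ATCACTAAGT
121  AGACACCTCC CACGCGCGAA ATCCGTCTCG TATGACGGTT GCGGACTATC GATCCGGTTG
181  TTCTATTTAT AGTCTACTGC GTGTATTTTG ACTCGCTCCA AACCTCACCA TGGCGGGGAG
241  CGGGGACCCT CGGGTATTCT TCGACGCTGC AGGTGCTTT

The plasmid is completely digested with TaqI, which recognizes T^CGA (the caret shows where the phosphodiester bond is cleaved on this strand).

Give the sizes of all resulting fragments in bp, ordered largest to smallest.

TaqI sites (TCGA) start at positions 169, 261.
TaqI cuts after the first base of each site, so after positions 169, 261.
Circular molecule, 2 cuts → 2 fragments:
  170–261 → 92 bp
  262–279 then 1–169 → 18 + 169 = 187 bp
Sorted largest to smallest: 187, 92 bp.

187, 92 bp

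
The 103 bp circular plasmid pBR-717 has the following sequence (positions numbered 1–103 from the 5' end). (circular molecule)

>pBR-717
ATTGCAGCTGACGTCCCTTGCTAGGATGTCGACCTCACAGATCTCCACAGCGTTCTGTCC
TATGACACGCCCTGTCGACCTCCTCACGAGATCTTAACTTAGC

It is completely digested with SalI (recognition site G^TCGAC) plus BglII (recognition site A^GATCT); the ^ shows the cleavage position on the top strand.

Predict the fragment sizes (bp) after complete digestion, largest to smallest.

42, 35, 15, 11 bp

SalI sites (GTCGAC) start at positions 28, 74.
SalI cuts after the first base of each site, so after positions 28, 74.
BglII sites (AGATCT) start at positions 39, 89.
BglII cuts after the first base of each site, so after positions 39, 89.
Combined cut positions: 28, 39, 74, 89.
Circular molecule, 4 cuts → 4 fragments:
  29–39 → 11 bp
  40–74 → 35 bp
  75–89 → 15 bp
  90–103 then 1–28 → 14 + 28 = 42 bp
Sorted largest to smallest: 42, 35, 15, 11 bp.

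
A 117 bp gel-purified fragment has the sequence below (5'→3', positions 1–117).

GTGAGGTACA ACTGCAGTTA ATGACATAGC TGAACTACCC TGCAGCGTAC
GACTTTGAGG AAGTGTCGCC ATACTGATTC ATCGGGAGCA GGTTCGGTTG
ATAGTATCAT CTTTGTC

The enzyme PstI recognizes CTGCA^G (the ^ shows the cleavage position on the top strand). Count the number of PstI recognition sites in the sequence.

2

CTGCAG occurs starting at positions 12, 40.
PstI cuts at 2 sites.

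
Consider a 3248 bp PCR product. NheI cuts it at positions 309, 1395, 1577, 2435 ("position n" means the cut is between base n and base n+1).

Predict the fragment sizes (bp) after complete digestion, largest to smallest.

Linear molecule, 4 cuts → 5 fragments:
  309 − 0 = 309 bp
  1395 − 309 = 1086 bp
  1577 − 1395 = 182 bp
  2435 − 1577 = 858 bp
  3248 − 2435 = 813 bp
Sorted largest to smallest: 1086, 858, 813, 309, 182 bp.

1086, 858, 813, 309, 182 bp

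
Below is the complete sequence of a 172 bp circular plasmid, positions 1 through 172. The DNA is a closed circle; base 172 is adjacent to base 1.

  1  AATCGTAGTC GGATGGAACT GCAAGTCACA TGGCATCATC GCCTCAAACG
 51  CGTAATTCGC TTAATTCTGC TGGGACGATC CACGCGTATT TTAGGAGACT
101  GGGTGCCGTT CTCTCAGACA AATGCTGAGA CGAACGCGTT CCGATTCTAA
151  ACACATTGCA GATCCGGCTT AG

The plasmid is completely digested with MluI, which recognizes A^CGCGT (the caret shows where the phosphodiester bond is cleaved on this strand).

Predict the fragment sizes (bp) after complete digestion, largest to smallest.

86, 52, 34 bp

MluI sites (ACGCGT) start at positions 48, 82, 134.
MluI cuts after the first base of each site, so after positions 48, 82, 134.
Circular molecule, 3 cuts → 3 fragments:
  49–82 → 34 bp
  83–134 → 52 bp
  135–172 then 1–48 → 38 + 48 = 86 bp
Sorted largest to smallest: 86, 52, 34 bp.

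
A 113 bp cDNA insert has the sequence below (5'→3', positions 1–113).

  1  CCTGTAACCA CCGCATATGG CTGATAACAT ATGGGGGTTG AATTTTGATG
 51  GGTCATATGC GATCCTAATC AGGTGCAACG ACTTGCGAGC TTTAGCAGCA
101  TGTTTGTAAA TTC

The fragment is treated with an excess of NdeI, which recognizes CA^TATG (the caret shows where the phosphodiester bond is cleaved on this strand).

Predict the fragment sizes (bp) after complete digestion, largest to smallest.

NdeI sites (CATATG) start at positions 14, 28, 54.
NdeI cuts after base 2 of each site, so after positions 15, 29, 55.
Linear molecule, 3 cuts → 4 fragments:
  1–15 → 15 bp
  16–29 → 14 bp
  30–55 → 26 bp
  56–113 → 58 bp
Sorted largest to smallest: 58, 26, 15, 14 bp.

58, 26, 15, 14 bp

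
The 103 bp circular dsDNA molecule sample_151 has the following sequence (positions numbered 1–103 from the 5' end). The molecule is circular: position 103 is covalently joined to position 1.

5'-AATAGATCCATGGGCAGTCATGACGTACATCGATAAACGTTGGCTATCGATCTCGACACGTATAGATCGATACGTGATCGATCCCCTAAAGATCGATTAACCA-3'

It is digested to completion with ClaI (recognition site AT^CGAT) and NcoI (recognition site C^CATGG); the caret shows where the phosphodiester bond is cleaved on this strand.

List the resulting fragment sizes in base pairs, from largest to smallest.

ClaI sites (ATCGAT) start at positions 29, 46, 66, 77, 92.
ClaI cuts after base 2 of each site, so after positions 30, 47, 67, 78, 93.
The NcoI site (CCATGG) starts at position 8.
NcoI cuts after the first base of each site, so after position 8.
Combined cut positions: 8, 30, 47, 67, 78, 93.
Circular molecule, 6 cuts → 6 fragments:
  9–30 → 22 bp
  31–47 → 17 bp
  48–67 → 20 bp
  68–78 → 11 bp
  79–93 → 15 bp
  94–103 then 1–8 → 10 + 8 = 18 bp
Sorted largest to smallest: 22, 20, 18, 17, 15, 11 bp.

22, 20, 18, 17, 15, 11 bp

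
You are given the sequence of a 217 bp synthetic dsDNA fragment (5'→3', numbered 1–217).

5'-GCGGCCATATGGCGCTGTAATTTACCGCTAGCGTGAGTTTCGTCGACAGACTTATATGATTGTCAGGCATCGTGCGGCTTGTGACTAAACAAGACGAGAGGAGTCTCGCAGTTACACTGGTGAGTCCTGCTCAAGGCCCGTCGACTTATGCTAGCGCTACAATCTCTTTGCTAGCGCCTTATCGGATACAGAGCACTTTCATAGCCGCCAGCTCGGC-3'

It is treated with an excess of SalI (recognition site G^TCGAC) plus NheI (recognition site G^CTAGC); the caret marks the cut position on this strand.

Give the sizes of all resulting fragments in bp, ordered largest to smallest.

SalI sites (GTCGAC) start at positions 42, 140.
SalI cuts after the first base of each site, so after positions 42, 140.
NheI sites (GCTAGC) start at positions 27, 150, 170.
NheI cuts after the first base of each site, so after positions 27, 150, 170.
Combined cut positions: 27, 42, 140, 150, 170.
Linear molecule, 5 cuts → 6 fragments:
  1–27 → 27 bp
  28–42 → 15 bp
  43–140 → 98 bp
  141–150 → 10 bp
  151–170 → 20 bp
  171–217 → 47 bp
Sorted largest to smallest: 98, 47, 27, 20, 15, 10 bp.

98, 47, 27, 20, 15, 10 bp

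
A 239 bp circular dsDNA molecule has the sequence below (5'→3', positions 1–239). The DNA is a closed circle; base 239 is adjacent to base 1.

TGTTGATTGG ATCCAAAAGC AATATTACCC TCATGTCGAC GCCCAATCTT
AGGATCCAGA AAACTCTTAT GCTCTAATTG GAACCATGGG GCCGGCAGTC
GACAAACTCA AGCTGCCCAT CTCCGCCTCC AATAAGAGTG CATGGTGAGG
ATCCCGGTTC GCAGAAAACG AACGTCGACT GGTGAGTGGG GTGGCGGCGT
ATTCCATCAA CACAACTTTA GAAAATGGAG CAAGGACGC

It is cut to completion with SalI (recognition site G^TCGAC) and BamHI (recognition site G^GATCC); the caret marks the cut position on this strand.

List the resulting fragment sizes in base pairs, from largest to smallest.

74, 51, 46, 26, 25, 17 bp

SalI sites (GTCGAC) start at positions 35, 98, 174.
SalI cuts after the first base of each site, so after positions 35, 98, 174.
BamHI sites (GGATCC) start at positions 9, 52, 149.
BamHI cuts after the first base of each site, so after positions 9, 52, 149.
Combined cut positions: 9, 35, 52, 98, 149, 174.
Circular molecule, 6 cuts → 6 fragments:
  10–35 → 26 bp
  36–52 → 17 bp
  53–98 → 46 bp
  99–149 → 51 bp
  150–174 → 25 bp
  175–239 then 1–9 → 65 + 9 = 74 bp
Sorted largest to smallest: 74, 51, 46, 26, 25, 17 bp.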